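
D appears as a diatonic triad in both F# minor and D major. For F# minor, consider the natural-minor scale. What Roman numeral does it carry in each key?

The scale of F# minor (natural minor) is F# G# A B C# D E; D is degree 6, and the triad built there (D-F#-A) is major, so it is VI.
The scale of D major is D E F# G A B C#; D is degree 1, and the triad built there (D-F#-A) is major, so it is I.

VI in F# minor; I in D major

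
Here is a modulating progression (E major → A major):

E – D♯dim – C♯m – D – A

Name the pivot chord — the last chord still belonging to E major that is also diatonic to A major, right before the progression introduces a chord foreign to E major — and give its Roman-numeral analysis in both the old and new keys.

C♯m — vi in E major, iii in A major

Chords diatonic to E major: E, F♯m, G♯m, A, B, C♯m, D♯dim.
Reading the progression, the first chord not in that set is D, so the modulation leaves E major there.
The chord immediately before D is C♯m, which is diatonic to both keys: vi in E major and iii in A major.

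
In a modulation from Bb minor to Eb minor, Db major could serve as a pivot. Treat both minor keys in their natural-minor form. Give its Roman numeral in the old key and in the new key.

III in Bb minor; VII in Eb minor

The scale of Bb minor (natural minor) is Bb C Db Eb F Gb Ab; Db is degree 3, and the triad built there (Db-F-Ab) is major, so it is III.
The scale of Eb minor (natural minor) is Eb F Gb Ab Bb Cb Db; Db is degree 7, and the triad built there (Db-F-Ab) is major, so it is VII.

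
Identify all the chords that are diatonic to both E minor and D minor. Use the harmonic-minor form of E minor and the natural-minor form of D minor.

Triads in E minor (harmonic minor): Em (i), F#dim (ii°), Gaug (III+), Am (iv), B (V), C (VI), D#dim (vii°).
Triads in D minor (natural minor): Dm (i), Edim (ii°), F (III), Gm (iv), Am (v), Bb (VI), C (VII).
Shared triads with their functions: Am (iv in E minor, v in D minor); C (VI in E minor, VII in D minor).

Am, C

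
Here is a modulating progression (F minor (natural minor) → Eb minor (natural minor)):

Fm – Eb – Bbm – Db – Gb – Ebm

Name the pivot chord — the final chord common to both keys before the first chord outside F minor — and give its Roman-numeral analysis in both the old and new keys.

Db — VI in F minor, VII in Eb minor

Chords diatonic to F minor: Fm, Gdim, Ab, Bbm, Cm, Db, Eb.
Reading the progression, the first chord not in that set is Gb, so the modulation leaves F minor there.
The chord immediately before Gb is Db, which is diatonic to both keys: VI in F minor and VII in Eb minor.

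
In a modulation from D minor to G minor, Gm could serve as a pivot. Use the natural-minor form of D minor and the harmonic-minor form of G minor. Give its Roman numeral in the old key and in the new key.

iv in D minor; i in G minor

The scale of D minor (natural minor) is D E F G A Bb C; G is degree 4, and the triad built there (G-Bb-D) is minor, so it is iv.
The scale of G minor (harmonic minor) is G A Bb C D Eb F#; G is degree 1, and the triad built there (G-Bb-D) is minor, so it is i.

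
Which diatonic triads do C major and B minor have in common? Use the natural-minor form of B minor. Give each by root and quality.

Triads in C major: C major (I), D minor (ii), E minor (iii), F major (IV), G major (V), A minor (vi), B diminished (vii°).
Triads in B minor (natural minor): B minor (i), C♯ diminished (ii°), D major (III), E minor (iv), F♯ minor (v), G major (VI), A major (VII).
Shared triads with their functions: E minor (iii in C major, iv in B minor); G major (V in C major, VI in B minor).

Em, G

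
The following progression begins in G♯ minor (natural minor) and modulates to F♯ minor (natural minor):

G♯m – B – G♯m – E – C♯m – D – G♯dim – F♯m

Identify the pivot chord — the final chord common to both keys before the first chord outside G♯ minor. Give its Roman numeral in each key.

Chords diatonic to G♯ minor: G♯m, A♯dim, B, C♯m, D♯m, E, F♯.
Reading the progression, the first chord not in that set is D, so the modulation leaves G♯ minor there.
The chord immediately before D is C♯m, which is diatonic to both keys: iv in G♯ minor and v in F♯ minor.

C♯m — iv in G♯ minor, v in F♯ minor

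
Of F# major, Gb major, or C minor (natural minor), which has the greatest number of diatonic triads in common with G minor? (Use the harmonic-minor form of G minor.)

C minor

Triads of G minor (harmonic minor): Gm (i), Adim (ii°), Bbaug (III+), Cm (iv), D (V), Eb (VI), F#dim (vii°).
F# major shares 0: none.
Gb major shares 0: none.
C minor (natural minor) shares 3: Gm, Cm, Eb.
The most common triads (3) are shared with C minor.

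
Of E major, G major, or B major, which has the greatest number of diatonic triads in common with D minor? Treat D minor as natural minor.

G major

Triads of D minor (natural minor): D minor (i), E diminished (ii°), F major (III), G minor (iv), A minor (v), B♭ major (VI), C major (VII).
E major shares 0: none.
G major shares 2: Am, C.
B major shares 0: none.
The most common triads (2) are shared with G major.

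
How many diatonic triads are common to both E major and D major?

2

Diatonic triads of E major: E (I), F#m (ii), G#m (iii), A (IV), B (V), C#m (vi), D#dim (vii°).
Diatonic triads of D major: D (I), Em (ii), F#m (iii), G (IV), A (V), Bm (vi), C#dim (vii°).
Matching root and quality in both lists: F#m, A.
That gives 2 common triads.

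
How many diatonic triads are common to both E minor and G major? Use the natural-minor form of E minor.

Diatonic triads of E minor (natural minor): E minor (i), F# diminished (ii°), G major (III), A minor (iv), B minor (v), C major (VI), D major (VII).
Diatonic triads of G major: G major (I), A minor (ii), B minor (iii), C major (IV), D major (V), E minor (vi), F# diminished (vii°).
Matching root and quality in both lists: E minor, F# diminished, G major, A minor, B minor, C major, D major.
That gives 7 common triads.

7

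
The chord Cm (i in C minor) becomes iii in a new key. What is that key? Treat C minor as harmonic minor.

Ab major

The numeral iii denotes a minor triad on scale degree 3. With C on degree 3, the tonic of the new key is Ab.
Degree 3 carries a minor triad in major keys, so the destination is Ab major.
Check: the diatonic triads of Ab major are Ab (I), Bbm (ii), Cm (iii), Db (IV), Eb (V), Fm (vi), Gdim (vii°) — Cm is indeed iii.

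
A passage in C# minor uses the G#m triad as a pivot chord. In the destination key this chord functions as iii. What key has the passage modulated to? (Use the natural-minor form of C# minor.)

E major

The numeral iii denotes a minor triad on scale degree 3. With G# on degree 3, the tonic of the new key is E.
Degree 3 carries a minor triad in major keys, so the destination is E major.
Check: the diatonic triads of E major are E (I), F#m (ii), G#m (iii), A (IV), B (V), C#m (vi), D#dim (vii°) — G#m is indeed iii.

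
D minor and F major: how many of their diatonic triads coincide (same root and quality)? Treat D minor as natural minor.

7

Diatonic triads of D minor (natural minor): Dm (i), Edim (ii°), F (III), Gm (iv), Am (v), B♭ (VI), C (VII).
Diatonic triads of F major: F (I), Gm (ii), Am (iii), B♭ (IV), C (V), Dm (vi), Edim (vii°).
Matching root and quality in both lists: Dm, Edim, F, Gm, Am, B♭, C.
That gives 7 common triads.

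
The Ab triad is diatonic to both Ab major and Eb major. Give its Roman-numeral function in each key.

The scale of Ab major is Ab Bb C Db Eb F G; Ab is degree 1, and the triad built there (Ab-C-Eb) is major, so it is I.
The scale of Eb major is Eb F G Ab Bb C D; Ab is degree 4, and the triad built there (Ab-C-Eb) is major, so it is IV.

I in Ab major; IV in Eb major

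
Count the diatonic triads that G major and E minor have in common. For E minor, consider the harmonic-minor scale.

4

Diatonic triads of G major: G (I), Am (ii), Bm (iii), C (IV), D (V), Em (vi), F#dim (vii°).
Diatonic triads of E minor (harmonic minor): Em (i), F#dim (ii°), Gaug (III+), Am (iv), B (V), C (VI), D#dim (vii°).
Matching root and quality in both lists: Am, C, Em, F#dim.
That gives 4 common triads.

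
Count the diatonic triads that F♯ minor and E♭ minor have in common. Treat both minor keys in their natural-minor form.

Diatonic triads of F♯ minor (natural minor): F♯m (i), G♯dim (ii°), A (III), Bm (iv), C♯m (v), D (VI), E (VII).
Diatonic triads of E♭ minor (natural minor): E♭m (i), Fdim (ii°), G♭ (III), A♭m (iv), B♭m (v), C♭ (VI), D♭ (VII).
No triad has the same root and quality in both keys.

0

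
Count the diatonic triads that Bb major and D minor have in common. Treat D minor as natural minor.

4

Diatonic triads of Bb major: Bb (I), Cm (ii), Dm (iii), Eb (IV), F (V), Gm (vi), Adim (vii°).
Diatonic triads of D minor (natural minor): Dm (i), Edim (ii°), F (III), Gm (iv), Am (v), Bb (VI), C (VII).
Matching root and quality in both lists: Bb, Dm, F, Gm.
That gives 4 common triads.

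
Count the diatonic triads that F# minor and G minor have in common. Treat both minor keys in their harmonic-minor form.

Diatonic triads of F# minor (harmonic minor): F# minor (i), G# diminished (ii°), A augmented (III+), B minor (iv), C# major (V), D major (VI), E# diminished (vii°).
Diatonic triads of G minor (harmonic minor): G minor (i), A diminished (ii°), Bb augmented (III+), C minor (iv), D major (V), Eb major (VI), F# diminished (vii°).
Matching root and quality in both lists: D major.
That gives 1 common triad.

1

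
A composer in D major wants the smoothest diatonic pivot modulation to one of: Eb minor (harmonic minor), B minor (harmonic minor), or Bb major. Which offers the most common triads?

Triads of D major: D (I), Em (ii), F#m (iii), G (IV), A (V), Bm (vi), C#dim (vii°).
Eb minor (harmonic minor) shares 0: none.
B minor (harmonic minor) shares 4: Em, G, Bm, C#dim.
Bb major shares 0: none.
The most common triads (4) are shared with B minor.

B minor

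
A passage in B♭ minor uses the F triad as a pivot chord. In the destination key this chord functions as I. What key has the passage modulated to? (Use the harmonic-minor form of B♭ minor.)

F major

The numeral I denotes a major triad on scale degree 1. With F on degree 1, the tonic of the new key is F.
Degree 1 carries a major triad in major keys, so the destination is F major.
Check: the diatonic triads of F major are F (I), Gm (ii), Am (iii), B♭ (IV), C (V), Dm (vi), Edim (vii°) — F is indeed I.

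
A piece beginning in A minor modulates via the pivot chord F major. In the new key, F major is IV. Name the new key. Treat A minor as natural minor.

C major

The numeral IV denotes a major triad on scale degree 4. With F on degree 4, the tonic of the new key is C.
Degree 4 carries a major triad in major keys, so the destination is C major.
Check: the diatonic triads of C major are C (I), Dm (ii), Em (iii), F (IV), G (V), Am (vi), Bdim (vii°) — F major is indeed IV.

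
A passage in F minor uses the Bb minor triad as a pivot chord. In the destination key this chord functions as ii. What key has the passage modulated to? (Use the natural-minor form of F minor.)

Ab major

The numeral ii denotes a minor triad on scale degree 2. With Bb on degree 2, the tonic of the new key is Ab.
Degree 2 carries a minor triad in major keys, so the destination is Ab major.
Check: the diatonic triads of Ab major are Ab (I), Bbm (ii), Cm (iii), Db (IV), Eb (V), Fm (vi), Gdim (vii°) — Bb minor is indeed ii.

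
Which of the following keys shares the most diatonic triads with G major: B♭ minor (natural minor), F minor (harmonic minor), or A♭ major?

F minor

Triads of G major: G (I), Am (ii), Bm (iii), C (IV), D (V), Em (vi), F♯dim (vii°).
B♭ minor (natural minor) shares 0: none.
F minor (harmonic minor) shares 1: C.
A♭ major shares 0: none.
The most common triads (1) are shared with F minor.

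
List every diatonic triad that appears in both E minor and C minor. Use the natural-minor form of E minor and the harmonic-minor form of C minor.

Triads in E minor (natural minor): E minor (i), F# diminished (ii°), G major (III), A minor (iv), B minor (v), C major (VI), D major (VII).
Triads in C minor (harmonic minor): C minor (i), D diminished (ii°), Eb augmented (III+), F minor (iv), G major (V), Ab major (VI), B diminished (vii°).
Shared triads with their functions: G major (III in E minor, V in C minor).

G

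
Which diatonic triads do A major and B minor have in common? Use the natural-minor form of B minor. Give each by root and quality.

A, Bm, D, F♯m

Triads in A major: A (I), Bm (ii), C♯m (iii), D (IV), E (V), F♯m (vi), G♯dim (vii°).
Triads in B minor (natural minor): Bm (i), C♯dim (ii°), D (III), Em (iv), F♯m (v), G (VI), A (VII).
Shared triads with their functions: A (I in A major, VII in B minor); Bm (ii in A major, i in B minor); D (IV in A major, III in B minor); F♯m (vi in A major, v in B minor).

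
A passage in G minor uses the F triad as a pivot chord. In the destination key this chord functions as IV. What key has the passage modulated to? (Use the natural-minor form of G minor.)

C major

The numeral IV denotes a major triad on scale degree 4. With F on degree 4, the tonic of the new key is C.
Degree 4 carries a major triad in major keys, so the destination is C major.
Check: the diatonic triads of C major are C (I), Dm (ii), Em (iii), F (IV), G (V), Am (vi), Bdim (vii°) — F is indeed IV.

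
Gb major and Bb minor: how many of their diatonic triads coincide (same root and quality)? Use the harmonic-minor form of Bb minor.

3

Diatonic triads of Gb major: Gb major (I), Ab minor (ii), Bb minor (iii), Cb major (IV), Db major (V), Eb minor (vi), F diminished (vii°).
Diatonic triads of Bb minor (harmonic minor): Bb minor (i), C diminished (ii°), Db augmented (III+), Eb minor (iv), F major (V), Gb major (VI), A diminished (vii°).
Matching root and quality in both lists: Gb major, Bb minor, Eb minor.
That gives 3 common triads.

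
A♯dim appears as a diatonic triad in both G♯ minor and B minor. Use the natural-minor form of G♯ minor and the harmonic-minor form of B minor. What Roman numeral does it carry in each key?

ii° in G♯ minor; vii° in B minor

The scale of G♯ minor (natural minor) is G♯ A♯ B C♯ D♯ E F♯; A♯ is degree 2, and the triad built there (A♯-C♯-E) is diminished, so it is ii°.
The scale of B minor (harmonic minor) is B C♯ D E F♯ G A♯; A♯ is degree 7, and the triad built there (A♯-C♯-E) is diminished, so it is vii°.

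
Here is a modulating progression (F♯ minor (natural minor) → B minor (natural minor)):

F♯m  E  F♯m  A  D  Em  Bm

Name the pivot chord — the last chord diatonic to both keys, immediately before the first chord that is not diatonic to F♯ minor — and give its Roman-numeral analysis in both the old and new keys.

Chords diatonic to F♯ minor: F♯m, G♯dim, A, Bm, C♯m, D, E.
Reading the progression, the first chord not in that set is Em, so the modulation leaves F♯ minor there.
The chord immediately before Em is D, which is diatonic to both keys: VI in F♯ minor and III in B minor.

D — VI in F♯ minor, III in B minor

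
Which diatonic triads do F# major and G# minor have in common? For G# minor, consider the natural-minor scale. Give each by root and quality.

Triads in F# major: F# major (I), G# minor (ii), A# minor (iii), B major (IV), C# major (V), D# minor (vi), E# diminished (vii°).
Triads in G# minor (natural minor): G# minor (i), A# diminished (ii°), B major (III), C# minor (iv), D# minor (v), E major (VI), F# major (VII).
Shared triads with their functions: F# major (I in F# major, VII in G# minor); G# minor (ii in F# major, i in G# minor); B major (IV in F# major, III in G# minor); D# minor (vi in F# major, v in G# minor).

F#, G#m, B, D#m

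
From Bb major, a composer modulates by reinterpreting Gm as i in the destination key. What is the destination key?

The numeral i denotes a minor triad on scale degree 1. With G on degree 1, the tonic of the new key is G.
Degree 1 carries a minor triad in minor keys, so the destination is G minor.
Check: the diatonic triads of G minor (natural minor) are Gm (i), Adim (ii°), Bb (III), Cm (iv), Dm (v), Eb (VI), F (VII) — Gm is indeed i.

G minor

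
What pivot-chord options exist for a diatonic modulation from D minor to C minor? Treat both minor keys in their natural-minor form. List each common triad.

Gm, Bb

Triads in D minor (natural minor): D minor (i), E diminished (ii°), F major (III), G minor (iv), A minor (v), Bb major (VI), C major (VII).
Triads in C minor (natural minor): C minor (i), D diminished (ii°), Eb major (III), F minor (iv), G minor (v), Ab major (VI), Bb major (VII).
Shared triads with their functions: G minor (iv in D minor, v in C minor); Bb major (VI in D minor, VII in C minor).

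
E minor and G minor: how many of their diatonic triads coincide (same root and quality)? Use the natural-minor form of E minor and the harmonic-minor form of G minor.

2

Diatonic triads of E minor (natural minor): Em (i), F♯dim (ii°), G (III), Am (iv), Bm (v), C (VI), D (VII).
Diatonic triads of G minor (harmonic minor): Gm (i), Adim (ii°), B♭aug (III+), Cm (iv), D (V), E♭ (VI), F♯dim (vii°).
Matching root and quality in both lists: F♯dim, D.
That gives 2 common triads.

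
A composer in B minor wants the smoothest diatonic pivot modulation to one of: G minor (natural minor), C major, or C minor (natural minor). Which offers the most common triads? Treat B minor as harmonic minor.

C major

Triads of B minor (harmonic minor): B minor (i), C# diminished (ii°), D augmented (III+), E minor (iv), F# major (V), G major (VI), A# diminished (vii°).
G minor (natural minor) shares 0: none.
C major shares 2: Em, G.
C minor (natural minor) shares 0: none.
The most common triads (2) are shared with C major.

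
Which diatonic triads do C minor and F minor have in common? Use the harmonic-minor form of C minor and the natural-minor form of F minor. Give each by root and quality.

Triads in C minor (harmonic minor): C minor (i), D diminished (ii°), E♭ augmented (III+), F minor (iv), G major (V), A♭ major (VI), B diminished (vii°).
Triads in F minor (natural minor): F minor (i), G diminished (ii°), A♭ major (III), B♭ minor (iv), C minor (v), D♭ major (VI), E♭ major (VII).
Shared triads with their functions: C minor (i in C minor, v in F minor); F minor (iv in C minor, i in F minor); A♭ major (VI in C minor, III in F minor).

Cm, Fm, A♭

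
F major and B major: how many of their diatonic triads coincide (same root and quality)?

Diatonic triads of F major: F major (I), G minor (ii), A minor (iii), Bb major (IV), C major (V), D minor (vi), E diminished (vii°).
Diatonic triads of B major: B major (I), C# minor (ii), D# minor (iii), E major (IV), F# major (V), G# minor (vi), A# diminished (vii°).
No triad has the same root and quality in both keys.

0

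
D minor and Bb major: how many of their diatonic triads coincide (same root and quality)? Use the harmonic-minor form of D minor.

Diatonic triads of D minor (harmonic minor): Dm (i), Edim (ii°), Faug (III+), Gm (iv), A (V), Bb (VI), C#dim (vii°).
Diatonic triads of Bb major: Bb (I), Cm (ii), Dm (iii), Eb (IV), F (V), Gm (vi), Adim (vii°).
Matching root and quality in both lists: Dm, Gm, Bb.
That gives 3 common triads.

3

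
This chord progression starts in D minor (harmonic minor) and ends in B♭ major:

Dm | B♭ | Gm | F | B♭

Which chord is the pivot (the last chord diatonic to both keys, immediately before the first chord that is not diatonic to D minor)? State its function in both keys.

Chords diatonic to D minor: Dm, Edim, Faug, Gm, A, B♭, C♯dim.
Reading the progression, the first chord not in that set is F, so the modulation leaves D minor there.
The chord immediately before F is Gm, which is diatonic to both keys: iv in D minor and vi in B♭ major.

Gm — iv in D minor, vi in B♭ major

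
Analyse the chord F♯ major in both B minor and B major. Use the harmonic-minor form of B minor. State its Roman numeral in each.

The scale of B minor (harmonic minor) is B C♯ D E F♯ G A♯; F♯ is degree 5, and the triad built there (F♯-A♯-C♯) is major, so it is V.
The scale of B major is B C♯ D♯ E F♯ G♯ A♯; F♯ is degree 5, and the triad built there (F♯-A♯-C♯) is major, so it is V.

V in B minor; V in B major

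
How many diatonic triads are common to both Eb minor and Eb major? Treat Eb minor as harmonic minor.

Diatonic triads of Eb minor (harmonic minor): Eb minor (i), F diminished (ii°), Gb augmented (III+), Ab minor (iv), Bb major (V), Cb major (VI), D diminished (vii°).
Diatonic triads of Eb major: Eb major (I), F minor (ii), G minor (iii), Ab major (IV), Bb major (V), C minor (vi), D diminished (vii°).
Matching root and quality in both lists: Bb major, D diminished.
That gives 2 common triads.

2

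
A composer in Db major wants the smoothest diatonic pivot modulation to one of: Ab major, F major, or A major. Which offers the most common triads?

Ab major

Triads of Db major: Db major (I), Eb minor (ii), F minor (iii), Gb major (IV), Ab major (V), Bb minor (vi), C diminished (vii°).
Ab major shares 4: Db, Fm, Ab, Bbm.
F major shares 0: none.
A major shares 0: none.
The most common triads (4) are shared with Ab major.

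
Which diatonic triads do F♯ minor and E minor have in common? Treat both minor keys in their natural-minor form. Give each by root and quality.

Triads in F♯ minor (natural minor): F♯m (i), G♯dim (ii°), A (III), Bm (iv), C♯m (v), D (VI), E (VII).
Triads in E minor (natural minor): Em (i), F♯dim (ii°), G (III), Am (iv), Bm (v), C (VI), D (VII).
Shared triads with their functions: Bm (iv in F♯ minor, v in E minor); D (VI in F♯ minor, VII in E minor).

Bm, D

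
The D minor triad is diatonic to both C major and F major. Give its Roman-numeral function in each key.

ii in C major; vi in F major

The scale of C major is C D E F G A B; D is degree 2, and the triad built there (D-F-A) is minor, so it is ii.
The scale of F major is F G A B♭ C D E; D is degree 6, and the triad built there (D-F-A) is minor, so it is vi.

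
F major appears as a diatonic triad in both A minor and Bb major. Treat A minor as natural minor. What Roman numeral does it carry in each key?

VI in A minor; V in Bb major

The scale of A minor (natural minor) is A B C D E F G; F is degree 6, and the triad built there (F-A-C) is major, so it is VI.
The scale of Bb major is Bb C D Eb F G A; F is degree 5, and the triad built there (F-A-C) is major, so it is V.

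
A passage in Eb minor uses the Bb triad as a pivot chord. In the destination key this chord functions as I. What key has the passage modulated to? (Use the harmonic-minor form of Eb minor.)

Bb major

The numeral I denotes a major triad on scale degree 1. With Bb on degree 1, the tonic of the new key is Bb.
Degree 1 carries a major triad in major keys, so the destination is Bb major.
Check: the diatonic triads of Bb major are Bb (I), Cm (ii), Dm (iii), Eb (IV), F (V), Gm (vi), Adim (vii°) — Bb is indeed I.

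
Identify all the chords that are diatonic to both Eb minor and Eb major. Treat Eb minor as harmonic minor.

Triads in Eb minor (harmonic minor): Eb minor (i), F diminished (ii°), Gb augmented (III+), Ab minor (iv), Bb major (V), Cb major (VI), D diminished (vii°).
Triads in Eb major: Eb major (I), F minor (ii), G minor (iii), Ab major (IV), Bb major (V), C minor (vi), D diminished (vii°).
Shared triads with their functions: Bb major (V in Eb minor, V in Eb major); D diminished (vii° in Eb minor, vii° in Eb major).

Bb, Ddim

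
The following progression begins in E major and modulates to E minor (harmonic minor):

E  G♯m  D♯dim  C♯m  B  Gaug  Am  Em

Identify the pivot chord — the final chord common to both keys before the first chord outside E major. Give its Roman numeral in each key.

B — V in E major, V in E minor

Chords diatonic to E major: E, F♯m, G♯m, A, B, C♯m, D♯dim.
Reading the progression, the first chord not in that set is Gaug, so the modulation leaves E major there.
The chord immediately before Gaug is B, which is diatonic to both keys: V in E major and V in E minor.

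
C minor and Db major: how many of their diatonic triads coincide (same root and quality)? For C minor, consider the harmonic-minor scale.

Diatonic triads of C minor (harmonic minor): Cm (i), Ddim (ii°), Ebaug (III+), Fm (iv), G (V), Ab (VI), Bdim (vii°).
Diatonic triads of Db major: Db (I), Ebm (ii), Fm (iii), Gb (IV), Ab (V), Bbm (vi), Cdim (vii°).
Matching root and quality in both lists: Fm, Ab.
That gives 2 common triads.

2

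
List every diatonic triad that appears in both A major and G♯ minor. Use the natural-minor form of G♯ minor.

C♯m, E

Triads in A major: A major (I), B minor (ii), C♯ minor (iii), D major (IV), E major (V), F♯ minor (vi), G♯ diminished (vii°).
Triads in G♯ minor (natural minor): G♯ minor (i), A♯ diminished (ii°), B major (III), C♯ minor (iv), D♯ minor (v), E major (VI), F♯ major (VII).
Shared triads with their functions: C♯ minor (iii in A major, iv in G♯ minor); E major (V in A major, VI in G♯ minor).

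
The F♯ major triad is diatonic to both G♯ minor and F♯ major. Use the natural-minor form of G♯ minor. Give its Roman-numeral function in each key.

The scale of G♯ minor (natural minor) is G♯ A♯ B C♯ D♯ E F♯; F♯ is degree 7, and the triad built there (F♯-A♯-C♯) is major, so it is VII.
The scale of F♯ major is F♯ G♯ A♯ B C♯ D♯ E♯; F♯ is degree 1, and the triad built there (F♯-A♯-C♯) is major, so it is I.

VII in G♯ minor; I in F♯ major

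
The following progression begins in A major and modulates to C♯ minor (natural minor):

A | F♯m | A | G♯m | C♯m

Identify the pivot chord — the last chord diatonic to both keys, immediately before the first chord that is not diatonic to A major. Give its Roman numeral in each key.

A — I in A major, VI in C♯ minor

Chords diatonic to A major: A, Bm, C♯m, D, E, F♯m, G♯dim.
Reading the progression, the first chord not in that set is G♯m, so the modulation leaves A major there.
The chord immediately before G♯m is A, which is diatonic to both keys: I in A major and VI in C♯ minor.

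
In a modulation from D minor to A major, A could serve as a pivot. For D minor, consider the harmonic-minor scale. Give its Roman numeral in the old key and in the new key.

V in D minor; I in A major

The scale of D minor (harmonic minor) is D E F G A B♭ C♯; A is degree 5, and the triad built there (A-C♯-E) is major, so it is V.
The scale of A major is A B C♯ D E F♯ G♯; A is degree 1, and the triad built there (A-C♯-E) is major, so it is I.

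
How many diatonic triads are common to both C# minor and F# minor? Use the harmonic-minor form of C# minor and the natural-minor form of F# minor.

3

Diatonic triads of C# minor (harmonic minor): C#m (i), D#dim (ii°), Eaug (III+), F#m (iv), G# (V), A (VI), B#dim (vii°).
Diatonic triads of F# minor (natural minor): F#m (i), G#dim (ii°), A (III), Bm (iv), C#m (v), D (VI), E (VII).
Matching root and quality in both lists: C#m, F#m, A.
That gives 3 common triads.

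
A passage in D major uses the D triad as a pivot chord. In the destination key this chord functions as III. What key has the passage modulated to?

B minor

The numeral III denotes a major triad on scale degree 3. With D on degree 3, the tonic of the new key is B.
Degree 3 carries a major triad in natural-minor keys, so the destination is B minor.
Check: the diatonic triads of B minor (natural minor) are Bm (i), C#dim (ii°), D (III), Em (iv), F#m (v), G (VI), A (VII) — D is indeed III.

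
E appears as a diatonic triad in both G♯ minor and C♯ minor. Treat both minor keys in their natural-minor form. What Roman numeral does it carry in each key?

VI in G♯ minor; III in C♯ minor

The scale of G♯ minor (natural minor) is G♯ A♯ B C♯ D♯ E F♯; E is degree 6, and the triad built there (E-G♯-B) is major, so it is VI.
The scale of C♯ minor (natural minor) is C♯ D♯ E F♯ G♯ A B; E is degree 3, and the triad built there (E-G♯-B) is major, so it is III.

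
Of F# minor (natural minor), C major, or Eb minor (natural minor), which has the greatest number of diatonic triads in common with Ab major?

Triads of Ab major: Ab (I), Bbm (ii), Cm (iii), Db (IV), Eb (V), Fm (vi), Gdim (vii°).
F# minor (natural minor) shares 0: none.
C major shares 0: none.
Eb minor (natural minor) shares 2: Bbm, Db.
The most common triads (2) are shared with Eb minor.

Eb minor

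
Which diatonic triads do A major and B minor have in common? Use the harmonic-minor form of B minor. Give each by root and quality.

Triads in A major: A (I), Bm (ii), C#m (iii), D (IV), E (V), F#m (vi), G#dim (vii°).
Triads in B minor (harmonic minor): Bm (i), C#dim (ii°), Daug (III+), Em (iv), F# (V), G (VI), A#dim (vii°).
Shared triads with their functions: Bm (ii in A major, i in B minor).

Bm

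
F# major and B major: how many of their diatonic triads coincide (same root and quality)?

Diatonic triads of F# major: F# (I), G#m (ii), A#m (iii), B (IV), C# (V), D#m (vi), E#dim (vii°).
Diatonic triads of B major: B (I), C#m (ii), D#m (iii), E (IV), F# (V), G#m (vi), A#dim (vii°).
Matching root and quality in both lists: F#, G#m, B, D#m.
That gives 4 common triads.

4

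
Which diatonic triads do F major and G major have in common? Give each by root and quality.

Triads in F major: F major (I), G minor (ii), A minor (iii), Bb major (IV), C major (V), D minor (vi), E diminished (vii°).
Triads in G major: G major (I), A minor (ii), B minor (iii), C major (IV), D major (V), E minor (vi), F# diminished (vii°).
Shared triads with their functions: A minor (iii in F major, ii in G major); C major (V in F major, IV in G major).

Am, C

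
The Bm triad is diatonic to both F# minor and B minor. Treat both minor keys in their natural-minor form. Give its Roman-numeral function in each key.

iv in F# minor; i in B minor

The scale of F# minor (natural minor) is F# G# A B C# D E; B is degree 4, and the triad built there (B-D-F#) is minor, so it is iv.
The scale of B minor (natural minor) is B C# D E F# G A; B is degree 1, and the triad built there (B-D-F#) is minor, so it is i.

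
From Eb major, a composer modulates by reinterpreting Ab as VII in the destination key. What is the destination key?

Bb minor

The numeral VII denotes a major triad on scale degree 7. With Ab on degree 7, the tonic of the new key is Bb.
Degree 7 carries a major triad in natural-minor keys, so the destination is Bb minor.
Check: the diatonic triads of Bb minor (natural minor) are Bbm (i), Cdim (ii°), Db (III), Ebm (iv), Fm (v), Gb (VI), Ab (VII) — Ab is indeed VII.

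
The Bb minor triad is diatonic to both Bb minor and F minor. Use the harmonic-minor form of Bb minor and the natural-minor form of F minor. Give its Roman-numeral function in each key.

The scale of Bb minor (harmonic minor) is Bb C Db Eb F Gb A; Bb is degree 1, and the triad built there (Bb-Db-F) is minor, so it is i.
The scale of F minor (natural minor) is F G Ab Bb C Db Eb; Bb is degree 4, and the triad built there (Bb-Db-F) is minor, so it is iv.

i in Bb minor; iv in F minor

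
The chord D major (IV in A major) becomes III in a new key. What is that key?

The numeral III denotes a major triad on scale degree 3. With D on degree 3, the tonic of the new key is B.
Degree 3 carries a major triad in natural-minor keys, so the destination is B minor.
Check: the diatonic triads of B minor (natural minor) are Bm (i), C#dim (ii°), D (III), Em (iv), F#m (v), G (VI), A (VII) — D major is indeed III.

B minor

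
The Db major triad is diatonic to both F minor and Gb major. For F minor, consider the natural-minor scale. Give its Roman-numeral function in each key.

The scale of F minor (natural minor) is F G Ab Bb C Db Eb; Db is degree 6, and the triad built there (Db-F-Ab) is major, so it is VI.
The scale of Gb major is Gb Ab Bb Cb Db Eb F; Db is degree 5, and the triad built there (Db-F-Ab) is major, so it is V.

VI in F minor; V in Gb major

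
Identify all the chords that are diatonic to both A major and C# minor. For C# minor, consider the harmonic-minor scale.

Triads in A major: A (I), Bm (ii), C#m (iii), D (IV), E (V), F#m (vi), G#dim (vii°).
Triads in C# minor (harmonic minor): C#m (i), D#dim (ii°), Eaug (III+), F#m (iv), G# (V), A (VI), B#dim (vii°).
Shared triads with their functions: A (I in A major, VI in C# minor); C#m (iii in A major, i in C# minor); F#m (vi in A major, iv in C# minor).

A, C#m, F#m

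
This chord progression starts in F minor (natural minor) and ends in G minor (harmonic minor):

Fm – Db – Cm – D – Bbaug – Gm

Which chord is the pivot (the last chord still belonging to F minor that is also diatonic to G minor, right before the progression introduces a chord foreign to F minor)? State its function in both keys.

Cm — v in F minor, iv in G minor

Chords diatonic to F minor: Fm, Gdim, Ab, Bbm, Cm, Db, Eb.
Reading the progression, the first chord not in that set is D, so the modulation leaves F minor there.
The chord immediately before D is Cm, which is diatonic to both keys: v in F minor and iv in G minor.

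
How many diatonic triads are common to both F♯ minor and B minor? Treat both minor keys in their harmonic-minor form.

1

Diatonic triads of F♯ minor (harmonic minor): F♯ minor (i), G♯ diminished (ii°), A augmented (III+), B minor (iv), C♯ major (V), D major (VI), E♯ diminished (vii°).
Diatonic triads of B minor (harmonic minor): B minor (i), C♯ diminished (ii°), D augmented (III+), E minor (iv), F♯ major (V), G major (VI), A♯ diminished (vii°).
Matching root and quality in both lists: B minor.
That gives 1 common triad.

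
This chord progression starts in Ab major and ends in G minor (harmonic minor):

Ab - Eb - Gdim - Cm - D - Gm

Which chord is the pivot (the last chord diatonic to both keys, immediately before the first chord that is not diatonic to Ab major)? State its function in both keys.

Chords diatonic to Ab major: Ab, Bbm, Cm, Db, Eb, Fm, Gdim.
Reading the progression, the first chord not in that set is D, so the modulation leaves Ab major there.
The chord immediately before D is Cm, which is diatonic to both keys: iii in Ab major and iv in G minor.

Cm — iii in Ab major, iv in G minor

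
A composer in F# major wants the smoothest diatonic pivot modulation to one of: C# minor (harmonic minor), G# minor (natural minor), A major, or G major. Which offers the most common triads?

Triads of F# major: F# major (I), G# minor (ii), A# minor (iii), B major (IV), C# major (V), D# minor (vi), E# diminished (vii°).
C# minor (harmonic minor) shares 0: none.
G# minor (natural minor) shares 4: F#, G#m, B, D#m.
A major shares 0: none.
G major shares 0: none.
The most common triads (4) are shared with G# minor.

G# minor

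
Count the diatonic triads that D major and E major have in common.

2

Diatonic triads of D major: D major (I), E minor (ii), F# minor (iii), G major (IV), A major (V), B minor (vi), C# diminished (vii°).
Diatonic triads of E major: E major (I), F# minor (ii), G# minor (iii), A major (IV), B major (V), C# minor (vi), D# diminished (vii°).
Matching root and quality in both lists: F# minor, A major.
That gives 2 common triads.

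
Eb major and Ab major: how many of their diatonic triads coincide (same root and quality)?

Diatonic triads of Eb major: Eb (I), Fm (ii), Gm (iii), Ab (IV), Bb (V), Cm (vi), Ddim (vii°).
Diatonic triads of Ab major: Ab (I), Bbm (ii), Cm (iii), Db (IV), Eb (V), Fm (vi), Gdim (vii°).
Matching root and quality in both lists: Eb, Fm, Ab, Cm.
That gives 4 common triads.

4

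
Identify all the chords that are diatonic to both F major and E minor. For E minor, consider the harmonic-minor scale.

Am, C

Triads in F major: F (I), Gm (ii), Am (iii), B♭ (IV), C (V), Dm (vi), Edim (vii°).
Triads in E minor (harmonic minor): Em (i), F♯dim (ii°), Gaug (III+), Am (iv), B (V), C (VI), D♯dim (vii°).
Shared triads with their functions: Am (iii in F major, iv in E minor); C (V in F major, VI in E minor).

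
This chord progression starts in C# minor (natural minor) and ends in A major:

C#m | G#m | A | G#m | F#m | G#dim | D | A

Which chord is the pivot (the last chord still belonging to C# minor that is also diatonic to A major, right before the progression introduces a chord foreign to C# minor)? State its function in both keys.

Chords diatonic to C# minor: C#m, D#dim, E, F#m, G#m, A, B.
Reading the progression, the first chord not in that set is G#dim, so the modulation leaves C# minor there.
The chord immediately before G#dim is F#m, which is diatonic to both keys: iv in C# minor and vi in A major.

F#m — iv in C# minor, vi in A major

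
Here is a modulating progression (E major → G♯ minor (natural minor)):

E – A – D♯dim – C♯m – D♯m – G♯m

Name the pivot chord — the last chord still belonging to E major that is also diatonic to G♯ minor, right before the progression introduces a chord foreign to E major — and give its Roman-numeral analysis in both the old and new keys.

C♯m — vi in E major, iv in G♯ minor

Chords diatonic to E major: E, F♯m, G♯m, A, B, C♯m, D♯dim.
Reading the progression, the first chord not in that set is D♯m, so the modulation leaves E major there.
The chord immediately before D♯m is C♯m, which is diatonic to both keys: vi in E major and iv in G♯ minor.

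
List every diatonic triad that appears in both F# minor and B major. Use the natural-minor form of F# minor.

Triads in F# minor (natural minor): F#m (i), G#dim (ii°), A (III), Bm (iv), C#m (v), D (VI), E (VII).
Triads in B major: B (I), C#m (ii), D#m (iii), E (IV), F# (V), G#m (vi), A#dim (vii°).
Shared triads with their functions: C#m (v in F# minor, ii in B major); E (VII in F# minor, IV in B major).

C#m, E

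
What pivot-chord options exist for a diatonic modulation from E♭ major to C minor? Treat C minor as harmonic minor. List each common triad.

Triads in E♭ major: E♭ (I), Fm (ii), Gm (iii), A♭ (IV), B♭ (V), Cm (vi), Ddim (vii°).
Triads in C minor (harmonic minor): Cm (i), Ddim (ii°), E♭aug (III+), Fm (iv), G (V), A♭ (VI), Bdim (vii°).
Shared triads with their functions: Fm (ii in E♭ major, iv in C minor); A♭ (IV in E♭ major, VI in C minor); Cm (vi in E♭ major, i in C minor); Ddim (vii° in E♭ major, ii° in C minor).

Fm, A♭, Cm, Ddim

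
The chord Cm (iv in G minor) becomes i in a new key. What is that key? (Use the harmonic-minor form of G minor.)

The numeral i denotes a minor triad on scale degree 1. With C on degree 1, the tonic of the new key is C.
Degree 1 carries a minor triad in minor keys, so the destination is C minor.
Check: the diatonic triads of C minor (natural minor) are Cm (i), Ddim (ii°), E♭ (III), Fm (iv), Gm (v), A♭ (VI), B♭ (VII) — Cm is indeed i.

C minor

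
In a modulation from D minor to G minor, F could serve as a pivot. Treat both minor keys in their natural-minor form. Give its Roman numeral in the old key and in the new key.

III in D minor; VII in G minor

The scale of D minor (natural minor) is D E F G A Bb C; F is degree 3, and the triad built there (F-A-C) is major, so it is III.
The scale of G minor (natural minor) is G A Bb C D Eb F; F is degree 7, and the triad built there (F-A-C) is major, so it is VII.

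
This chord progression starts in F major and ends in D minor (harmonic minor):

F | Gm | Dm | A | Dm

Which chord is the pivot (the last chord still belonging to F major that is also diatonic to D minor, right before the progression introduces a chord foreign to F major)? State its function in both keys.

Dm — vi in F major, i in D minor

Chords diatonic to F major: F, Gm, Am, Bb, C, Dm, Edim.
Reading the progression, the first chord not in that set is A, so the modulation leaves F major there.
The chord immediately before A is Dm, which is diatonic to both keys: vi in F major and i in D minor.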